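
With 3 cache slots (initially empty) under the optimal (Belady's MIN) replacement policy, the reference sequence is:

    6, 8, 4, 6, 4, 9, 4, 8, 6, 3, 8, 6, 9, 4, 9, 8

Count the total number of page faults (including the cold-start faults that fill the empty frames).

8

6: miss, frames {6}
8: miss, frames {6,8}
4: miss, frames {6,8,4}
6: hit
4: hit
9: miss, evict 6, frames {8,4,9}
4: hit
8: hit
6: miss, evict 4, frames {8,9,6}
3: miss, evict 9, frames {8,6,3}
8: hit
6: hit
9: miss, evict 3, frames {8,6,9}
4: miss, evict 6, frames {8,9,4}
9: hit
8: hit
Page faults: 8.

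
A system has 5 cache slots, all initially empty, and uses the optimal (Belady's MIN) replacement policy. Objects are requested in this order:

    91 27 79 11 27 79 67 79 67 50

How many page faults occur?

6

91 → miss, frames (91)
27 → miss, frames (91 27)
79 → miss, frames (91 27 79)
11 → miss, frames (91 27 79 11)
27 → hit
79 → hit
67 → miss, frames (91 27 79 11 67)
79 → hit
67 → hit
50 → miss, evict 67, frames (91 27 79 11 50)
Page faults: 6.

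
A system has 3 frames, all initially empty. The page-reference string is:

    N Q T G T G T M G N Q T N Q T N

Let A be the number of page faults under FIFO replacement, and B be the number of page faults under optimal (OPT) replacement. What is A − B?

1

Under FIFO: F F F F . . . F . F F F . . . . → 8 faults.
Under OPT: F F F F . . . F . . F F . . . . → 7 faults.
A − B = 8 − 7 = 1.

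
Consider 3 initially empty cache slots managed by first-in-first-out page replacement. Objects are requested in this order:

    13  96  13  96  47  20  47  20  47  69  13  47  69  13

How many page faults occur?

7

13 → fault, frames [13]
96 → fault, frames [13, 96]
13 → hit
96 → hit
47 → fault, frames [13, 96, 47]
20 → fault, evict 13, frames [96, 47, 20]
47 → hit
20 → hit
47 → hit
69 → fault, evict 96, frames [47, 20, 69]
13 → fault, evict 47, frames [20, 69, 13]
47 → fault, evict 20, frames [69, 13, 47]
69 → hit
13 → hit
Page faults: 7.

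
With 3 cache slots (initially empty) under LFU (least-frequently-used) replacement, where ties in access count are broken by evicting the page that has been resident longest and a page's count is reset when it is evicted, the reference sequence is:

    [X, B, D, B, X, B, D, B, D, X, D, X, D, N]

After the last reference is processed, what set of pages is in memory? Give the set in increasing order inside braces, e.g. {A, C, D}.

X: fault, frames {X}
B: fault, frames {X,B}
D: fault, frames {X,B,D}
B: hit
X: hit
B: hit
D: hit
B: hit
D: hit
X: hit
D: hit
X: hit
D: hit
N: fault, evict X, frames {B,D,N}

{B, D, N}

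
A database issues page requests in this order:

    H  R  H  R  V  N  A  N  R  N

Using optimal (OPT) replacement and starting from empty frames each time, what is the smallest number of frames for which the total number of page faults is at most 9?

f=1: 10 faults
f=2: 6 faults
f=3: 5 faults
f=4: 5 faults
f=5: 5 faults
Smallest f with faults ≤ 9 is 2.

2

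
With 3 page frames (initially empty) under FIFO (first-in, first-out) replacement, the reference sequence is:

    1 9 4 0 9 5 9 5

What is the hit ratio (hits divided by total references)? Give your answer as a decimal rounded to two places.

1: miss, frames [1]
9: miss, frames [1, 9]
4: miss, frames [1, 9, 4]
0: miss, evict 1, frames [9, 4, 0]
9: hit
5: miss, evict 9, frames [4, 0, 5]
9: miss, evict 4, frames [0, 5, 9]
5: hit
Hits: 2 of 8 references → 2/8 = 0.2500.

0.25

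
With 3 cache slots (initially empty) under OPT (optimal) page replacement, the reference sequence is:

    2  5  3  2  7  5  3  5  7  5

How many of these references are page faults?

4

2 → miss, frames [2]
5 → miss, frames [2, 5]
3 → miss, frames [2, 5, 3]
2 → hit
7 → miss, evict 2, frames [5, 3, 7]
5 → hit
3 → hit
5 → hit
7 → hit
5 → hit
Page faults: 4.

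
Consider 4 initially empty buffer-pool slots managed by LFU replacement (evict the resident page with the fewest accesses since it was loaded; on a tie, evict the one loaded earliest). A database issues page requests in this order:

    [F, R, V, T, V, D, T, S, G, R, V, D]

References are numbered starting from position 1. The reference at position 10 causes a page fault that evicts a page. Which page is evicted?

S

pos 1: F -> miss, frames [F]
pos 2: R -> miss, frames [F, R]
pos 3: V -> miss, frames [F, R, V]
pos 4: T -> miss, frames [F, R, V, T]
pos 5: V -> hit
pos 6: D -> miss, evict F, frames [R, V, T, D]
pos 7: T -> hit
pos 8: S -> miss, evict R, frames [V, T, D, S]
pos 9: G -> miss, evict D, frames [V, T, S, G]
pos 10: R -> miss, evict S, frames [V, T, G, R]
At position 10, page S is evicted.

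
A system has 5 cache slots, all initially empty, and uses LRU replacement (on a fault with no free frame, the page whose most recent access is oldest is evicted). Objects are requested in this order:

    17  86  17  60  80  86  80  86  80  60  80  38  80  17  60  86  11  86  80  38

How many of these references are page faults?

7

17: miss, frames (17)
86: miss, frames (17 86)
17: hit
60: miss, frames (86 17 60)
80: miss, frames (86 17 60 80)
86: hit
80: hit
86: hit
80: hit
60: hit
80: hit
38: miss, frames (17 86 60 80 38)
80: hit
17: hit
60: hit
86: hit
11: miss, evict 38, frames (80 17 60 86 11)
86: hit
80: hit
38: miss, evict 17, frames (60 11 86 80 38)
Page faults: 7.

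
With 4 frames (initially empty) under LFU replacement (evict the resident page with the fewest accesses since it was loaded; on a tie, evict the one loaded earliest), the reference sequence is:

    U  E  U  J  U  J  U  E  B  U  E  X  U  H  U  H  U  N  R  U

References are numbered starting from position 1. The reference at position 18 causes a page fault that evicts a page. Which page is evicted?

pos 1: U: miss, frames [U]
pos 2: E: miss, frames [U, E]
pos 3: U: hit
pos 4: J: miss, frames [U, E, J]
pos 5: U: hit
pos 6: J: hit
pos 7: U: hit
pos 8: E: hit
pos 9: B: miss, frames [U, E, J, B]
pos 10: U: hit
pos 11: E: hit
pos 12: X: miss, evict B, frames [U, E, J, X]
pos 13: U: hit
pos 14: H: miss, evict X, frames [U, E, J, H]
pos 15: U: hit
pos 16: H: hit
pos 17: U: hit
pos 18: N: miss, evict J, frames [U, E, H, N]
At position 18, page J is evicted.

J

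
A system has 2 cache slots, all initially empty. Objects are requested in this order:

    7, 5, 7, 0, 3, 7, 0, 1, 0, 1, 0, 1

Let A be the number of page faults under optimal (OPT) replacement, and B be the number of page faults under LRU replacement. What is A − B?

-1

Under OPT: F F . F F . F F . . . . → 6 faults.
Under LRU: F F . F F F F F . . . . → 7 faults.
A − B = 6 − 7 = -1.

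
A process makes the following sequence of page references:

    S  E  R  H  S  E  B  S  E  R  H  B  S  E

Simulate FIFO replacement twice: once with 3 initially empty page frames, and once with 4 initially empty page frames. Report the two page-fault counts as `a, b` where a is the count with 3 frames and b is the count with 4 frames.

3 frames: F F F F F F F . . F F . F F → 11 faults.
4 frames: F F F F . . F F F F F F F F → 12 faults.
12 > 11: adding a frame increased faults — Belady's anomaly.

11, 12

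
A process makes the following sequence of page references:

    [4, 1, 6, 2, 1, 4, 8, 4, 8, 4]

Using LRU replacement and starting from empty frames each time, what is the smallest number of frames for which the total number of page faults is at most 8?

f=1: 10 faults
f=2: 7 faults
f=3: 6 faults
f=4: 5 faults
f=5: 5 faults
Smallest f with faults ≤ 8 is 2.

2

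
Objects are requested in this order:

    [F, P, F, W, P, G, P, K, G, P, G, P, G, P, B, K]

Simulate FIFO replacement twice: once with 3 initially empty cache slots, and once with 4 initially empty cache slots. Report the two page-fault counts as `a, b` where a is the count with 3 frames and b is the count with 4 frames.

7, 6

3 frames: F F . F . F . F . F . . . . F . → 7 faults.
4 frames: F F . F . F . F . . . . . . F . → 6 faults.
6 < 7: adding a frame reduced faults, as is typical.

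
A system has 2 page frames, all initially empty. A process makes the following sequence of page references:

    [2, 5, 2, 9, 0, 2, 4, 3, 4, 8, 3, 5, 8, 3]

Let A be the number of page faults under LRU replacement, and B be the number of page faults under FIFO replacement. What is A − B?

Under LRU: F F . F F F F F . F F F F F → 12 faults.
Under FIFO: F F . F F F F F . F . F . F → 10 faults.
A − B = 12 − 10 = 2.

2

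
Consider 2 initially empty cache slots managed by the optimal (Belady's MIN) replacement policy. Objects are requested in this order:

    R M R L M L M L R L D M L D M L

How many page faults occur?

8

R → fault, frames [R]
M → fault, frames [R, M]
R → hit
L → fault, evict R, frames [M, L]
M → hit
L → hit
M → hit
L → hit
R → fault, evict M, frames [L, R]
L → hit
D → fault, evict R, frames [L, D]
M → fault, evict D, frames [L, M]
L → hit
D → fault, evict L, frames [M, D]
M → hit
L → fault, evict D, frames [M, L]
Page faults: 8.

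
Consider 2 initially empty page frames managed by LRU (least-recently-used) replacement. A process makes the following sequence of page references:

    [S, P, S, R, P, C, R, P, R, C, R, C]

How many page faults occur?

8

S: fault, frames {S}
P: fault, frames {S,P}
S: hit
R: fault, evict P, frames {S,R}
P: fault, evict S, frames {R,P}
C: fault, evict R, frames {P,C}
R: fault, evict P, frames {C,R}
P: fault, evict C, frames {R,P}
R: hit
C: fault, evict P, frames {R,C}
R: hit
C: hit
Page faults: 8.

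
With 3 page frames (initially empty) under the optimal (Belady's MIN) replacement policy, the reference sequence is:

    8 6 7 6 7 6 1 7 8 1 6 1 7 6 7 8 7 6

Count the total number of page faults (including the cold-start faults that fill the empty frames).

8 -> fault, frames (8)
6 -> fault, frames (8 6)
7 -> fault, frames (8 6 7)
6 -> hit
7 -> hit
6 -> hit
1 -> fault, evict 6, frames (8 7 1)
7 -> hit
8 -> hit
1 -> hit
6 -> fault, evict 8, frames (7 1 6)
1 -> hit
7 -> hit
6 -> hit
7 -> hit
8 -> fault, evict 1, frames (7 6 8)
7 -> hit
6 -> hit
Page faults: 6.

6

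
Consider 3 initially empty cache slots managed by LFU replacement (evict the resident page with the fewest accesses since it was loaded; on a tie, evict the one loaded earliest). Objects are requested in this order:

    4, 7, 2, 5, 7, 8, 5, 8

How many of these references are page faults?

5

4 -> fault, frames (4)
7 -> fault, frames (4 7)
2 -> fault, frames (4 7 2)
5 -> fault, evict 4, frames (7 2 5)
7 -> hit
8 -> fault, evict 2, frames (7 5 8)
5 -> hit
8 -> hit
Page faults: 5.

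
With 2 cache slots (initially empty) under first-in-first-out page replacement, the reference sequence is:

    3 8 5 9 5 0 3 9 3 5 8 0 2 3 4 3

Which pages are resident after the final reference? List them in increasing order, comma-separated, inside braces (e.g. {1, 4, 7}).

{3, 4}

3 → fault, frames {3}
8 → fault, frames {3,8}
5 → fault, evict 3, frames {8,5}
9 → fault, evict 8, frames {5,9}
5 → hit
0 → fault, evict 5, frames {9,0}
3 → fault, evict 9, frames {0,3}
9 → fault, evict 0, frames {3,9}
3 → hit
5 → fault, evict 3, frames {9,5}
8 → fault, evict 9, frames {5,8}
0 → fault, evict 5, frames {8,0}
2 → fault, evict 8, frames {0,2}
3 → fault, evict 0, frames {2,3}
4 → fault, evict 2, frames {3,4}
3 → hit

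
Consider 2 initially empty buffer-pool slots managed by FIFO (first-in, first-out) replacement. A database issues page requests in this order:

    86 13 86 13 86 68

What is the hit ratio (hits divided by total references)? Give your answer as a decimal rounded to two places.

86 → miss, frames {86}
13 → miss, frames {86,13}
86 → hit
13 → hit
86 → hit
68 → miss, evict 86, frames {13,68}
Hits: 3 of 6 references → 3/6 = 0.5000.

0.50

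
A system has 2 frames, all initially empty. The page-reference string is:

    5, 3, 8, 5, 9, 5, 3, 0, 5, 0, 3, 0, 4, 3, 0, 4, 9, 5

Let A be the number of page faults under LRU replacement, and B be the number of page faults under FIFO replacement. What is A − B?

Under LRU: F F F F F . F F F . F . F F F F F F → 15 faults.
Under FIFO: F F F F F . F F F . F F F F F F F F → 16 faults.
A − B = 15 − 16 = -1.

-1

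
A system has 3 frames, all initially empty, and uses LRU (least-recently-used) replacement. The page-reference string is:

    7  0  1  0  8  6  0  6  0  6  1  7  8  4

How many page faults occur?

7 → miss, frames (7)
0 → miss, frames (7 0)
1 → miss, frames (7 0 1)
0 → hit
8 → miss, evict 7, frames (1 0 8)
6 → miss, evict 1, frames (0 8 6)
0 → hit
6 → hit
0 → hit
6 → hit
1 → miss, evict 8, frames (0 6 1)
7 → miss, evict 0, frames (6 1 7)
8 → miss, evict 6, frames (1 7 8)
4 → miss, evict 1, frames (7 8 4)
Page faults: 9.

9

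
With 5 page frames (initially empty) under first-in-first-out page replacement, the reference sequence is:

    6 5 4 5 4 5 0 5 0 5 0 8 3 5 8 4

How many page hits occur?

10

6: fault, frames {6}
5: fault, frames {6,5}
4: fault, frames {6,5,4}
5: hit
4: hit
5: hit
0: fault, frames {6,5,4,0}
5: hit
0: hit
5: hit
0: hit
8: fault, frames {6,5,4,0,8}
3: fault, evict 6, frames {5,4,0,8,3}
5: hit
8: hit
4: hit
Hits: 10.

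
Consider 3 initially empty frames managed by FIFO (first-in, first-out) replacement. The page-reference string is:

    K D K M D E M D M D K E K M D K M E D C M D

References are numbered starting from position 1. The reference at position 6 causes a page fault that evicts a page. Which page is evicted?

K

pos 1: K → miss, frames [K]
pos 2: D → miss, frames [K, D]
pos 3: K → hit
pos 4: M → miss, frames [K, D, M]
pos 5: D → hit
pos 6: E → miss, evict K, frames [D, M, E]
At position 6, page K is evicted.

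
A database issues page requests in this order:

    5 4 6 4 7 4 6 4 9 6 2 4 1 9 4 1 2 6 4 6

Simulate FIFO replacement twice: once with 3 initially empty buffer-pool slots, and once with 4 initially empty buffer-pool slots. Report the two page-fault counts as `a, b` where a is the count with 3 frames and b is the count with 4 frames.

12, 9

3 frames: F F F . F . . . F . F F F F . . F F F . → 12 faults.
4 frames: F F F . F . . . F . F F F . . . . F . . → 9 faults.
9 < 12: adding a frame reduced faults, as is typical.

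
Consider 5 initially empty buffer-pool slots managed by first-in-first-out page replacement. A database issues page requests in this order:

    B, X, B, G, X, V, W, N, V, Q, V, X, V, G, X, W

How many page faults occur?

9

B: miss, frames {B}
X: miss, frames {B,X}
B: hit
G: miss, frames {B,X,G}
X: hit
V: miss, frames {B,X,G,V}
W: miss, frames {B,X,G,V,W}
N: miss, evict B, frames {X,G,V,W,N}
V: hit
Q: miss, evict X, frames {G,V,W,N,Q}
V: hit
X: miss, evict G, frames {V,W,N,Q,X}
V: hit
G: miss, evict V, frames {W,N,Q,X,G}
X: hit
W: hit
Page faults: 9.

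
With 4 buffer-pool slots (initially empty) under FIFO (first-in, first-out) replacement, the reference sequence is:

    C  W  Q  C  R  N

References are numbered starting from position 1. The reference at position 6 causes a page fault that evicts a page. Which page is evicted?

C

pos 1: C: miss, frames (C)
pos 2: W: miss, frames (C W)
pos 3: Q: miss, frames (C W Q)
pos 4: C: hit
pos 5: R: miss, frames (C W Q R)
pos 6: N: miss, evict C, frames (W Q R N)
At position 6, page C is evicted.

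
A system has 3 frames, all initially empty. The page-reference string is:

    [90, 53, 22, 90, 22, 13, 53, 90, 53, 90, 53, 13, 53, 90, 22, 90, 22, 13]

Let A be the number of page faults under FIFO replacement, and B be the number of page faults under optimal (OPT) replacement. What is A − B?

Under FIFO: F F F . . F . F F . . . . . F . . F → 8 faults.
Under OPT: F F F . . F . . . . . . . . F . . . → 5 faults.
A − B = 8 − 5 = 3.

3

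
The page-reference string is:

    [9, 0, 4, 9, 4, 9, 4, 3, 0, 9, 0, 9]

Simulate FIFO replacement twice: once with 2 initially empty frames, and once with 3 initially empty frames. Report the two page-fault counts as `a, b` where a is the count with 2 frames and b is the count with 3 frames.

7, 6

2 frames: F F F F . . . F F F . . → 7 faults.
3 frames: F F F . . . . F . F F . → 6 faults.
6 < 7: adding a frame reduced faults, as is typical.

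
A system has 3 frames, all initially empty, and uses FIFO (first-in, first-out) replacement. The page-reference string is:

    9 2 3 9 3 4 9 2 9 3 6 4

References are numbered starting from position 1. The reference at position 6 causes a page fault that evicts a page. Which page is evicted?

pos 1: 9 → miss, frames [9]
pos 2: 2 → miss, frames [9, 2]
pos 3: 3 → miss, frames [9, 2, 3]
pos 4: 9 → hit
pos 5: 3 → hit
pos 6: 4 → miss, evict 9, frames [2, 3, 4]
At position 6, page 9 is evicted.

9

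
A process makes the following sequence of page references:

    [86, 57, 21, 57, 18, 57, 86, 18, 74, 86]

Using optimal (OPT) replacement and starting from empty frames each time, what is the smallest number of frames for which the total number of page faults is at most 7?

f=1: 10 faults
f=2: 6 faults
f=3: 5 faults
f=4: 5 faults
f=5: 5 faults
Smallest f with faults ≤ 7 is 2.

2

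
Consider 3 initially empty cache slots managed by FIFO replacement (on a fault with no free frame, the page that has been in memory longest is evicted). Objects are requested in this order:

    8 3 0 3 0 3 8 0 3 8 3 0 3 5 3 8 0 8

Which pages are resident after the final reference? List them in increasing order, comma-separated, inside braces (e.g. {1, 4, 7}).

8 → miss, frames (8)
3 → miss, frames (8 3)
0 → miss, frames (8 3 0)
3 → hit
0 → hit
3 → hit
8 → hit
0 → hit
3 → hit
8 → hit
3 → hit
0 → hit
3 → hit
5 → miss, evict 8, frames (3 0 5)
3 → hit
8 → miss, evict 3, frames (0 5 8)
0 → hit
8 → hit

{0, 5, 8}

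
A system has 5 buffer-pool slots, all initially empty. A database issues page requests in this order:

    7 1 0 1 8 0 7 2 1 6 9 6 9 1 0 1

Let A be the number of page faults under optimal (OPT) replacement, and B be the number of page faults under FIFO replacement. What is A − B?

Under OPT: F F F . F . . F . F F . . . . . → 7 faults.
Under FIFO: F F F . F . . F . F F . . F F . → 9 faults.
A − B = 7 − 9 = -2.

-2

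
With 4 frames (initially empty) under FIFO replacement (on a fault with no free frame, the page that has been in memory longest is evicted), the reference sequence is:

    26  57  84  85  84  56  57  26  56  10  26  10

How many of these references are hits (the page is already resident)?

5

26: miss, frames (26)
57: miss, frames (26 57)
84: miss, frames (26 57 84)
85: miss, frames (26 57 84 85)
84: hit
56: miss, evict 26, frames (57 84 85 56)
57: hit
26: miss, evict 57, frames (84 85 56 26)
56: hit
10: miss, evict 84, frames (85 56 26 10)
26: hit
10: hit
Hits: 5.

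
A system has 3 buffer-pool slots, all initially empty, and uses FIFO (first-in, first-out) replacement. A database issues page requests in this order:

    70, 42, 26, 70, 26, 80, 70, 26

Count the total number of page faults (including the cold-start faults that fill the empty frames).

70: miss, frames {70}
42: miss, frames {70,42}
26: miss, frames {70,42,26}
70: hit
26: hit
80: miss, evict 70, frames {42,26,80}
70: miss, evict 42, frames {26,80,70}
26: hit
Page faults: 5.

5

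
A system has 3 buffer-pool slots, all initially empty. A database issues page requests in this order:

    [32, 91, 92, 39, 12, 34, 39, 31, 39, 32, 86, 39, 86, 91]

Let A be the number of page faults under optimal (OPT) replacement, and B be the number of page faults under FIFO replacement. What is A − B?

Under OPT: F F F F F F . F . . F . . F → 9 faults.
Under FIFO: F F F F F F . F F F F . . F → 11 faults.
A − B = 9 − 11 = -2.

-2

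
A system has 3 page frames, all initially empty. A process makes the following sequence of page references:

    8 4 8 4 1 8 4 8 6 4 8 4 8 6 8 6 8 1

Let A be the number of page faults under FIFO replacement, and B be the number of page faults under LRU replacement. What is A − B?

2

Under FIFO: F F . . F . . . F . F F . . . . . F → 7 faults.
Under LRU: F F . . F . . . F . . . . . . . . F → 5 faults.
A − B = 7 − 5 = 2.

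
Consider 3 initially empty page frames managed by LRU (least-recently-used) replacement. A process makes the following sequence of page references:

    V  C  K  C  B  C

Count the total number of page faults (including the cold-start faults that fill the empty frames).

V: miss, frames (V)
C: miss, frames (V C)
K: miss, frames (V C K)
C: hit
B: miss, evict V, frames (K C B)
C: hit
Page faults: 4.

4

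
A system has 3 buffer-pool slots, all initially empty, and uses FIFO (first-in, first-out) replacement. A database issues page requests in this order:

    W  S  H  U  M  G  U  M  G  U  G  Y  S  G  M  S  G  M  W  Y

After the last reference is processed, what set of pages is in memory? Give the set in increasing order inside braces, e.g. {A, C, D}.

{G, W, Y}

W -> fault, frames [W]
S -> fault, frames [W, S]
H -> fault, frames [W, S, H]
U -> fault, evict W, frames [S, H, U]
M -> fault, evict S, frames [H, U, M]
G -> fault, evict H, frames [U, M, G]
U -> hit
M -> hit
G -> hit
U -> hit
G -> hit
Y -> fault, evict U, frames [M, G, Y]
S -> fault, evict M, frames [G, Y, S]
G -> hit
M -> fault, evict G, frames [Y, S, M]
S -> hit
G -> fault, evict Y, frames [S, M, G]
M -> hit
W -> fault, evict S, frames [M, G, W]
Y -> fault, evict M, frames [G, W, Y]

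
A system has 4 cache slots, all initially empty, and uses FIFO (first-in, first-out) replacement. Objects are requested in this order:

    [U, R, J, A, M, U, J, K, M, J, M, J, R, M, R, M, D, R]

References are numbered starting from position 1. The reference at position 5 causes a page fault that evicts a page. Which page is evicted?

U

pos 1: U: miss, frames (U)
pos 2: R: miss, frames (U R)
pos 3: J: miss, frames (U R J)
pos 4: A: miss, frames (U R J A)
pos 5: M: miss, evict U, frames (R J A M)
At position 5, page U is evicted.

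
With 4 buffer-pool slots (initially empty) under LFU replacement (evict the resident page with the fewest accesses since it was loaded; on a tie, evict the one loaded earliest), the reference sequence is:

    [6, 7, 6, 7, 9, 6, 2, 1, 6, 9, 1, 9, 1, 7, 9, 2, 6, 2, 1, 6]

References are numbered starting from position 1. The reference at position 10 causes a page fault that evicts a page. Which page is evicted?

pos 1: 6: miss, frames (6)
pos 2: 7: miss, frames (6 7)
pos 3: 6: hit
pos 4: 7: hit
pos 5: 9: miss, frames (6 7 9)
pos 6: 6: hit
pos 7: 2: miss, frames (6 7 9 2)
pos 8: 1: miss, evict 9, frames (6 7 2 1)
pos 9: 6: hit
pos 10: 9: miss, evict 2, frames (6 7 1 9)
At position 10, page 2 is evicted.

2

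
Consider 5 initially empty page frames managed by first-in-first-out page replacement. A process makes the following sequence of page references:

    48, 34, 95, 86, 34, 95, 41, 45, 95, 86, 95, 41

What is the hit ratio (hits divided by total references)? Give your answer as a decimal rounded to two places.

0.50

48 -> fault, frames {48}
34 -> fault, frames {48,34}
95 -> fault, frames {48,34,95}
86 -> fault, frames {48,34,95,86}
34 -> hit
95 -> hit
41 -> fault, frames {48,34,95,86,41}
45 -> fault, evict 48, frames {34,95,86,41,45}
95 -> hit
86 -> hit
95 -> hit
41 -> hit
Hits: 6 of 12 references → 6/12 = 0.5000.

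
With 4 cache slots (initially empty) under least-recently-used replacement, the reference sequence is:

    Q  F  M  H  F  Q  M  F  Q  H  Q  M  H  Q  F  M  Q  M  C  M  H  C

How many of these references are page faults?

6

Q: miss, frames {Q}
F: miss, frames {Q,F}
M: miss, frames {Q,F,M}
H: miss, frames {Q,F,M,H}
F: hit
Q: hit
M: hit
F: hit
Q: hit
H: hit
Q: hit
M: hit
H: hit
Q: hit
F: hit
M: hit
Q: hit
M: hit
C: miss, evict H, frames {F,Q,M,C}
M: hit
H: miss, evict F, frames {Q,C,M,H}
C: hit
Page faults: 6.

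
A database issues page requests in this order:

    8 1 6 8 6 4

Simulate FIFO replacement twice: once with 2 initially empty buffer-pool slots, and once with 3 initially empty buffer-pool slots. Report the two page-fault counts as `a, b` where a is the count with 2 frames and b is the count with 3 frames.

5, 4

2 frames: F F F F . F → 5 faults.
3 frames: F F F . . F → 4 faults.
4 < 5: adding a frame reduced faults, as is typical.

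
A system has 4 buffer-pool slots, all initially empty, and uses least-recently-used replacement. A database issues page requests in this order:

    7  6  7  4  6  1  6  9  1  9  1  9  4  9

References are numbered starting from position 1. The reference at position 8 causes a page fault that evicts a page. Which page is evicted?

7

pos 1: 7: fault, frames (7)
pos 2: 6: fault, frames (7 6)
pos 3: 7: hit
pos 4: 4: fault, frames (6 7 4)
pos 5: 6: hit
pos 6: 1: fault, frames (7 4 6 1)
pos 7: 6: hit
pos 8: 9: fault, evict 7, frames (4 1 6 9)
At position 8, page 7 is evicted.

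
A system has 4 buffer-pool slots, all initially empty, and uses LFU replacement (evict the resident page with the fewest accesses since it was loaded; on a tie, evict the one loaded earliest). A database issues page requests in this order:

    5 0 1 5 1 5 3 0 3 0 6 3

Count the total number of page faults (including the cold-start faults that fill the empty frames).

5 -> fault, frames [5]
0 -> fault, frames [5, 0]
1 -> fault, frames [5, 0, 1]
5 -> hit
1 -> hit
5 -> hit
3 -> fault, frames [5, 0, 1, 3]
0 -> hit
3 -> hit
0 -> hit
6 -> fault, evict 1, frames [5, 0, 3, 6]
3 -> hit
Page faults: 5.

5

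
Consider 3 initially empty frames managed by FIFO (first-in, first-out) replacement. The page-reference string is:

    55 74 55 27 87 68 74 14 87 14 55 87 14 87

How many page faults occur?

55: fault, frames {55}
74: fault, frames {55,74}
55: hit
27: fault, frames {55,74,27}
87: fault, evict 55, frames {74,27,87}
68: fault, evict 74, frames {27,87,68}
74: fault, evict 27, frames {87,68,74}
14: fault, evict 87, frames {68,74,14}
87: fault, evict 68, frames {74,14,87}
14: hit
55: fault, evict 74, frames {14,87,55}
87: hit
14: hit
87: hit
Page faults: 9.

9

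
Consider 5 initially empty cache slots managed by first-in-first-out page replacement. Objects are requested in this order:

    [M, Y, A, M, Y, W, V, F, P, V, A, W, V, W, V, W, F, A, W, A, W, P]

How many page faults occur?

7

M -> miss, frames [M]
Y -> miss, frames [M, Y]
A -> miss, frames [M, Y, A]
M -> hit
Y -> hit
W -> miss, frames [M, Y, A, W]
V -> miss, frames [M, Y, A, W, V]
F -> miss, evict M, frames [Y, A, W, V, F]
P -> miss, evict Y, frames [A, W, V, F, P]
V -> hit
A -> hit
W -> hit
V -> hit
W -> hit
V -> hit
W -> hit
F -> hit
A -> hit
W -> hit
A -> hit
W -> hit
P -> hit
Page faults: 7.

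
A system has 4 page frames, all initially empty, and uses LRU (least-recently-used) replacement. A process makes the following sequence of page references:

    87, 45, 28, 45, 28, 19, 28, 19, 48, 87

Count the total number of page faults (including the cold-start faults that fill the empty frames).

87 → miss, frames {87}
45 → miss, frames {87,45}
28 → miss, frames {87,45,28}
45 → hit
28 → hit
19 → miss, frames {87,45,28,19}
28 → hit
19 → hit
48 → miss, evict 87, frames {45,28,19,48}
87 → miss, evict 45, frames {28,19,48,87}
Page faults: 6.

6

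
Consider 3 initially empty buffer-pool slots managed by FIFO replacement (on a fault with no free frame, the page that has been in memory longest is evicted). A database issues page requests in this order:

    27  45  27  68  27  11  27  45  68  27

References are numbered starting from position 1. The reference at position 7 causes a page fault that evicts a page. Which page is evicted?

45

pos 1: 27 → fault, frames {27}
pos 2: 45 → fault, frames {27,45}
pos 3: 27 → hit
pos 4: 68 → fault, frames {27,45,68}
pos 5: 27 → hit
pos 6: 11 → fault, evict 27, frames {45,68,11}
pos 7: 27 → fault, evict 45, frames {68,11,27}
At position 7, page 45 is evicted.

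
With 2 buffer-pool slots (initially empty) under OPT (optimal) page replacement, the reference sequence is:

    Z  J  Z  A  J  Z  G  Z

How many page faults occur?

Z: miss, frames [Z]
J: miss, frames [Z, J]
Z: hit
A: miss, evict Z, frames [J, A]
J: hit
Z: miss, evict A, frames [J, Z]
G: miss, evict J, frames [Z, G]
Z: hit
Page faults: 5.

5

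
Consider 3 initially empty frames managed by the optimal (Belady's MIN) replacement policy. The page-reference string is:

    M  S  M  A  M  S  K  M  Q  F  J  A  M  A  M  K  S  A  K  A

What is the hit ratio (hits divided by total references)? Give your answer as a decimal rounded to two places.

0.55

M -> miss, frames [M]
S -> miss, frames [M, S]
M -> hit
A -> miss, frames [M, S, A]
M -> hit
S -> hit
K -> miss, evict S, frames [M, A, K]
M -> hit
Q -> miss, evict K, frames [M, A, Q]
F -> miss, evict Q, frames [M, A, F]
J -> miss, evict F, frames [M, A, J]
A -> hit
M -> hit
A -> hit
M -> hit
K -> miss, evict J, frames [M, A, K]
S -> miss, evict M, frames [A, K, S]
A -> hit
K -> hit
A -> hit
Hits: 11 of 20 references → 11/20 = 0.5500.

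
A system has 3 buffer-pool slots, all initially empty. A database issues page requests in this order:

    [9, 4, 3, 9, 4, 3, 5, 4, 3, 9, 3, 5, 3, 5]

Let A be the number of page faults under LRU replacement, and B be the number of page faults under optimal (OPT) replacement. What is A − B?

Under LRU: F F F . . . F . . F . F . . → 6 faults.
Under OPT: F F F . . . F . . F . . . . → 5 faults.
A − B = 6 − 5 = 1.

1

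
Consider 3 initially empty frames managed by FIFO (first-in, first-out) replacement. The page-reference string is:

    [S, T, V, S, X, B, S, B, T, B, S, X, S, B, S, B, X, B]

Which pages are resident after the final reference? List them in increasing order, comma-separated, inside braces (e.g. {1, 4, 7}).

{B, S, X}

S -> fault, frames (S)
T -> fault, frames (S T)
V -> fault, frames (S T V)
S -> hit
X -> fault, evict S, frames (T V X)
B -> fault, evict T, frames (V X B)
S -> fault, evict V, frames (X B S)
B -> hit
T -> fault, evict X, frames (B S T)
B -> hit
S -> hit
X -> fault, evict B, frames (S T X)
S -> hit
B -> fault, evict S, frames (T X B)
S -> fault, evict T, frames (X B S)
B -> hit
X -> hit
B -> hit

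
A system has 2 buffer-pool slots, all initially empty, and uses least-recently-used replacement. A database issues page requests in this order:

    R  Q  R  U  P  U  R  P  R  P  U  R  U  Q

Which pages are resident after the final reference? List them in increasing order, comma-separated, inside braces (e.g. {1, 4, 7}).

R → miss, frames (R)
Q → miss, frames (R Q)
R → hit
U → miss, evict Q, frames (R U)
P → miss, evict R, frames (U P)
U → hit
R → miss, evict P, frames (U R)
P → miss, evict U, frames (R P)
R → hit
P → hit
U → miss, evict R, frames (P U)
R → miss, evict P, frames (U R)
U → hit
Q → miss, evict R, frames (U Q)

{Q, U}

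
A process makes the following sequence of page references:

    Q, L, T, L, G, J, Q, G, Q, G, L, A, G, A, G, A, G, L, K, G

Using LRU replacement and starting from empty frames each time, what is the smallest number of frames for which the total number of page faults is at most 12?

3

f=1: 20 faults
f=2: 13 faults
f=3: 9 faults
f=4: 8 faults
f=5: 7 faults
f=6: 7 faults
f=7: 7 faults
Smallest f with faults ≤ 12 is 3.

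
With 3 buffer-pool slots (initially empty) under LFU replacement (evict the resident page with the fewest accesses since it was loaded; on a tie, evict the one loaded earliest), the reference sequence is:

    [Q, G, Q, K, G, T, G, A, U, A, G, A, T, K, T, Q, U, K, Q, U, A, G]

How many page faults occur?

15

Q -> fault, frames (Q)
G -> fault, frames (Q G)
Q -> hit
K -> fault, frames (Q G K)
G -> hit
T -> fault, evict K, frames (Q G T)
G -> hit
A -> fault, evict T, frames (Q G A)
U -> fault, evict A, frames (Q G U)
A -> fault, evict U, frames (Q G A)
G -> hit
A -> hit
T -> fault, evict Q, frames (G A T)
K -> fault, evict T, frames (G A K)
T -> fault, evict K, frames (G A T)
Q -> fault, evict T, frames (G A Q)
U -> fault, evict Q, frames (G A U)
K -> fault, evict U, frames (G A K)
Q -> fault, evict K, frames (G A Q)
U -> fault, evict Q, frames (G A U)
A -> hit
G -> hit
Page faults: 15.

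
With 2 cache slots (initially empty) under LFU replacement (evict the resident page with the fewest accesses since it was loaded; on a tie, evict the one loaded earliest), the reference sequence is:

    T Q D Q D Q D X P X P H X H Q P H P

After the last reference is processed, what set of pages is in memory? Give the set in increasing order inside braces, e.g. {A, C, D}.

T: fault, frames {T}
Q: fault, frames {T,Q}
D: fault, evict T, frames {Q,D}
Q: hit
D: hit
Q: hit
D: hit
X: fault, evict Q, frames {D,X}
P: fault, evict X, frames {D,P}
X: fault, evict P, frames {D,X}
P: fault, evict X, frames {D,P}
H: fault, evict P, frames {D,H}
X: fault, evict H, frames {D,X}
H: fault, evict X, frames {D,H}
Q: fault, evict H, frames {D,Q}
P: fault, evict Q, frames {D,P}
H: fault, evict P, frames {D,H}
P: fault, evict H, frames {D,P}

{D, P}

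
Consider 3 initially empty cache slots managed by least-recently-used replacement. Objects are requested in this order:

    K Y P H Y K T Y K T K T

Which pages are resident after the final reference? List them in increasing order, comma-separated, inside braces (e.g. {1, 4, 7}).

{K, T, Y}

K: fault, frames (K)
Y: fault, frames (K Y)
P: fault, frames (K Y P)
H: fault, evict K, frames (Y P H)
Y: hit
K: fault, evict P, frames (H Y K)
T: fault, evict H, frames (Y K T)
Y: hit
K: hit
T: hit
K: hit
T: hit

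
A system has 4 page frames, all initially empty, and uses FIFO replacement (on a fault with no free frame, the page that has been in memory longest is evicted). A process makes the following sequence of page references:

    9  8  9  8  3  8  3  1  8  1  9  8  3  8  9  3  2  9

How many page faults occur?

6

9: fault, frames {9}
8: fault, frames {9,8}
9: hit
8: hit
3: fault, frames {9,8,3}
8: hit
3: hit
1: fault, frames {9,8,3,1}
8: hit
1: hit
9: hit
8: hit
3: hit
8: hit
9: hit
3: hit
2: fault, evict 9, frames {8,3,1,2}
9: fault, evict 8, frames {3,1,2,9}
Page faults: 6.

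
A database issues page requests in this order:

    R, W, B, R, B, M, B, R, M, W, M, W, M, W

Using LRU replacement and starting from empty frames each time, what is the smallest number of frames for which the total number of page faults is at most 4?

4

f=1: 14 faults
f=2: 8 faults
f=3: 5 faults
f=4: 4 faults
Smallest f with faults ≤ 4 is 4.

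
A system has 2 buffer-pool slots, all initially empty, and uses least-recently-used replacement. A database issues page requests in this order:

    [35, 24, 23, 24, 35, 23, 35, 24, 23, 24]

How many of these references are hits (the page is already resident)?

3

35 → fault, frames [35]
24 → fault, frames [35, 24]
23 → fault, evict 35, frames [24, 23]
24 → hit
35 → fault, evict 23, frames [24, 35]
23 → fault, evict 24, frames [35, 23]
35 → hit
24 → fault, evict 23, frames [35, 24]
23 → fault, evict 35, frames [24, 23]
24 → hit
Hits: 3.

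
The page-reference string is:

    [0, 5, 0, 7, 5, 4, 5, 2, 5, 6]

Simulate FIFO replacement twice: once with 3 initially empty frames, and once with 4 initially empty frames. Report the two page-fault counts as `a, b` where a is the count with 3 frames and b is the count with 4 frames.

7, 6

3 frames: F F . F . F . F F F → 7 faults.
4 frames: F F . F . F . F . F → 6 faults.
6 < 7: adding a frame reduced faults, as is typical.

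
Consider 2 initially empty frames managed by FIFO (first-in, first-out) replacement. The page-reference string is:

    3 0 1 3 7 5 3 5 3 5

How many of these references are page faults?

7

3 -> miss, frames [3]
0 -> miss, frames [3, 0]
1 -> miss, evict 3, frames [0, 1]
3 -> miss, evict 0, frames [1, 3]
7 -> miss, evict 1, frames [3, 7]
5 -> miss, evict 3, frames [7, 5]
3 -> miss, evict 7, frames [5, 3]
5 -> hit
3 -> hit
5 -> hit
Page faults: 7.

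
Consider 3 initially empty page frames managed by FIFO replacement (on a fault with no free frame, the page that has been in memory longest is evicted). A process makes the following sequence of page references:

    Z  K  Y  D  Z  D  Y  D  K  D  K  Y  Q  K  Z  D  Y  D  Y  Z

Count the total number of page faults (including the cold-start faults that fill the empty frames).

11

Z: miss, frames (Z)
K: miss, frames (Z K)
Y: miss, frames (Z K Y)
D: miss, evict Z, frames (K Y D)
Z: miss, evict K, frames (Y D Z)
D: hit
Y: hit
D: hit
K: miss, evict Y, frames (D Z K)
D: hit
K: hit
Y: miss, evict D, frames (Z K Y)
Q: miss, evict Z, frames (K Y Q)
K: hit
Z: miss, evict K, frames (Y Q Z)
D: miss, evict Y, frames (Q Z D)
Y: miss, evict Q, frames (Z D Y)
D: hit
Y: hit
Z: hit
Page faults: 11.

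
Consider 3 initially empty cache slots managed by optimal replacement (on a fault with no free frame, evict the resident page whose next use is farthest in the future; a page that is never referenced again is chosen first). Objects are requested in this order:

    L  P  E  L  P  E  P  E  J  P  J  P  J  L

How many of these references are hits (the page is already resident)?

L: miss, frames (L)
P: miss, frames (L P)
E: miss, frames (L P E)
L: hit
P: hit
E: hit
P: hit
E: hit
J: miss, evict E, frames (L P J)
P: hit
J: hit
P: hit
J: hit
L: hit
Hits: 10.

10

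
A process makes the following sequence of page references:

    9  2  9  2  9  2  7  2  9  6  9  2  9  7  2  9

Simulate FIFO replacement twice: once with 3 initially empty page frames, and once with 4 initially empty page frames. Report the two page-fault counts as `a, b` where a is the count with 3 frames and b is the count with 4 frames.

3 frames: F F . . . . F . . F F F . F . . → 7 faults.
4 frames: F F . . . . F . . F . . . . . . → 4 faults.
4 < 7: adding a frame reduced faults, as is typical.

7, 4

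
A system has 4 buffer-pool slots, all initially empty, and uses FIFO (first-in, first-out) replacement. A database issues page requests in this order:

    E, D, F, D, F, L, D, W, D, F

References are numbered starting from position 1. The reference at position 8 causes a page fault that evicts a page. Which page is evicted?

E

pos 1: E -> miss, frames [E]
pos 2: D -> miss, frames [E, D]
pos 3: F -> miss, frames [E, D, F]
pos 4: D -> hit
pos 5: F -> hit
pos 6: L -> miss, frames [E, D, F, L]
pos 7: D -> hit
pos 8: W -> miss, evict E, frames [D, F, L, W]
At position 8, page E is evicted.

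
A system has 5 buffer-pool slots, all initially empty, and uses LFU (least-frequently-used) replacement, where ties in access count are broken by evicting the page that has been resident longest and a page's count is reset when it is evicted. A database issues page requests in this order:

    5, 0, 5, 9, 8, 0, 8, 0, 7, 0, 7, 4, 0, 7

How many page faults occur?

6

5 -> miss, frames (5)
0 -> miss, frames (5 0)
5 -> hit
9 -> miss, frames (5 0 9)
8 -> miss, frames (5 0 9 8)
0 -> hit
8 -> hit
0 -> hit
7 -> miss, frames (5 0 9 8 7)
0 -> hit
7 -> hit
4 -> miss, evict 9, frames (5 0 8 7 4)
0 -> hit
7 -> hit
Page faults: 6.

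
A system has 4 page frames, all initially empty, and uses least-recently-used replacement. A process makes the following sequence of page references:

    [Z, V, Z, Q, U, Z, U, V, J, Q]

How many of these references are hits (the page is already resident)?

Z: fault, frames {Z}
V: fault, frames {Z,V}
Z: hit
Q: fault, frames {V,Z,Q}
U: fault, frames {V,Z,Q,U}
Z: hit
U: hit
V: hit
J: fault, evict Q, frames {Z,U,V,J}
Q: fault, evict Z, frames {U,V,J,Q}
Hits: 4.

4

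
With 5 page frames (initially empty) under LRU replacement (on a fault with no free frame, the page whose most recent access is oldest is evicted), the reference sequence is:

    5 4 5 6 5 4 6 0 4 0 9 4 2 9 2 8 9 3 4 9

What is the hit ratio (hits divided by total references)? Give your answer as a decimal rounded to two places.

5: miss, frames [5]
4: miss, frames [5, 4]
5: hit
6: miss, frames [4, 5, 6]
5: hit
4: hit
6: hit
0: miss, frames [5, 4, 6, 0]
4: hit
0: hit
9: miss, frames [5, 6, 4, 0, 9]
4: hit
2: miss, evict 5, frames [6, 0, 9, 4, 2]
9: hit
2: hit
8: miss, evict 6, frames [0, 4, 9, 2, 8]
9: hit
3: miss, evict 0, frames [4, 2, 8, 9, 3]
4: hit
9: hit
Hits: 12 of 20 references → 12/20 = 0.6000.

0.60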